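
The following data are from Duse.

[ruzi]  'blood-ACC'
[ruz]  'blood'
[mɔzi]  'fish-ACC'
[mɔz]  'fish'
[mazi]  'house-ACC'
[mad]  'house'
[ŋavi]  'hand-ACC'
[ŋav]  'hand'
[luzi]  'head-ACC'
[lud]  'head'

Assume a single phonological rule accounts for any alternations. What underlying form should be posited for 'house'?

The stem for 'house' ends in [z] in [mazi] but [d] in [mad].
The stem 'blood' ([ruzi], [ruz]) shows [z] unchanged in both environments, so [z] cannot be basic with [d] derived in isolation.
Therefore /d/ is basic and [z] is derived by intervocalic spirantization (voiced stops become fricatives between vowels).
Hence 'house' is /mad/ underlyingly.

/mad/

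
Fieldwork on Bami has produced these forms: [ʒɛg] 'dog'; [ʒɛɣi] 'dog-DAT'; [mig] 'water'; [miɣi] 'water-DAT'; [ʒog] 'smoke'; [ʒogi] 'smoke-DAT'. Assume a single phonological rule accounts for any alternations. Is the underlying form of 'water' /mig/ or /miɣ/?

/miɣ/

In [mig] and [miɣi] the final segment of 'water' alternates: [g] ~ [ɣ].
Compare 'smoke', with invariant [g] in [ʒog] and [ʒogi]: an analysis with underlying /g/ and a rule producing [ɣ] before the DAT suffix would wrongly predict alternation here too.
The alternation reflects word-final hardening: voiced fricatives become stops word-finally. /ɣ/ is underlying.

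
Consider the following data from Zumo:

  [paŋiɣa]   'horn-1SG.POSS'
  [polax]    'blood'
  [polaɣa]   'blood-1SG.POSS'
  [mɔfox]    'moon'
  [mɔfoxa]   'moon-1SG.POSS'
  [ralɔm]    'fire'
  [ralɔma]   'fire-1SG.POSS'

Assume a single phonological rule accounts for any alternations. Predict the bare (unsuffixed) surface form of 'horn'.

[paŋix]

The stem for 'blood' ends in [x] in [polax] but [ɣ] in [polaɣa].
But 'moon' keeps [x] in both environments ([mɔfox], [mɔfoxa]), so there is no rule changing /x/ to [ɣ] before the 1SG.POSS suffix.
So /ɣ/ is underlying, and a rule of word-final obstruent devoicing — voiced obstruents become voiceless word-finally — gives [x].
The one attested form of 'horn', [paŋiɣa], shows underlying /paŋiɣ/. Applying the same rule word-finally gives [paŋix].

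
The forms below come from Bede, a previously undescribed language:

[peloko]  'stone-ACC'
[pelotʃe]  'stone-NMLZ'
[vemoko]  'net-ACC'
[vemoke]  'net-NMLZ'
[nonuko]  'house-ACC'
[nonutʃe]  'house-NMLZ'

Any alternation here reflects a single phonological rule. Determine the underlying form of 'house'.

/nonutʃ/

'house' shows [k] ~ [tʃ] at the end of the stem ([nonuko] vs [nonutʃe]).
Compare 'net', with invariant [k] in [vemoko] and [vemoke]: an analysis with underlying /k/ and a rule producing [tʃ] before the NMLZ suffix would wrongly predict alternation here too.
Therefore /tʃ/ is basic and [k] is derived by depalatalization (palato-alveolar /tʃ/ becomes [k] when no front vowel follows).
Hence 'house' is /nonutʃ/ underlyingly.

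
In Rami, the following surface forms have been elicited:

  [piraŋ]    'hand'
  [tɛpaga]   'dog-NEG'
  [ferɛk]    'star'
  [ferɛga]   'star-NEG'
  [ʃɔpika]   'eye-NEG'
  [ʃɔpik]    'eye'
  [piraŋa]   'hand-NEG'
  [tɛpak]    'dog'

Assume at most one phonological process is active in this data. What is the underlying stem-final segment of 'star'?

/g/

In [ferɛk] and [ferɛga] the final segment of 'star' alternates: [k] ~ [g].
Compare 'eye', with invariant [k] in [ʃɔpik] and [ʃɔpika]: an analysis with underlying /k/ and a rule producing [g] before the NEG suffix would wrongly predict alternation here too.
Therefore /g/ is basic and [k] is derived by word-final obstruent devoicing (voiced obstruents become voiceless word-finally).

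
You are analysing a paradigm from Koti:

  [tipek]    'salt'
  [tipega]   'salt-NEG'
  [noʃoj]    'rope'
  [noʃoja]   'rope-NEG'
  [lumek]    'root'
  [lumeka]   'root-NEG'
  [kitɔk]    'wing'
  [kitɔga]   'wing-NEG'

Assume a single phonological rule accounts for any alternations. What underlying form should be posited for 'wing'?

'wing' shows [k] ~ [g] at the end of the stem ([kitɔk] vs [kitɔga]).
The stem 'root' ([lumek], [lumeka]) shows [k] unchanged in both environments, so [k] cannot be basic with [g] derived before the NEG suffix.
Therefore /g/ is basic and [k] is derived by word-final obstruent devoicing (voiced obstruents become voiceless word-finally).
The underlying form of 'wing' is therefore /kitɔg/.

/kitɔg/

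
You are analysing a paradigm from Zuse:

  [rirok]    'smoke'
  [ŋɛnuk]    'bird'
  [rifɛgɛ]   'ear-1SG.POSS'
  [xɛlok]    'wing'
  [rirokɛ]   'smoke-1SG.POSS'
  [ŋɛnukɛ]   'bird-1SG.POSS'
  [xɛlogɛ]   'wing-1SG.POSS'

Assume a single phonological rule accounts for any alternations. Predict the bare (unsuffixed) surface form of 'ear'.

[rifɛk]

The stem for 'wing' ends in [g] in [xɛlogɛ] but [k] in [xɛlok].
But 'bird' keeps [k] in both environments ([ŋɛnukɛ], [ŋɛnuk]), so there is no rule changing /k/ to [g] before the 1SG.POSS suffix.
The underlying segment must be /g/; voiced obstruents become voiceless word-finally, yielding [k] there.
From [rifɛgɛ] the stem 'ear' is /rifɛg/; word-finally this yields [rifɛk].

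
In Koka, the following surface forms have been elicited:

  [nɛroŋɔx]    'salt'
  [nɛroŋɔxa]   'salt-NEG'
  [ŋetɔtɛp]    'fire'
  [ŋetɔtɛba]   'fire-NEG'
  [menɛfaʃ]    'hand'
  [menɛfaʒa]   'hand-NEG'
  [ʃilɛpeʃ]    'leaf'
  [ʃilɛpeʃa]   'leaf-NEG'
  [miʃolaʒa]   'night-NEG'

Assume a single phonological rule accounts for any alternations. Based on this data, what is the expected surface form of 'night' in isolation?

The stem for 'hand' ends in [ʃ] in [menɛfaʃ] but [ʒ] in [menɛfaʒa].
But 'leaf' keeps [ʃ] in both environments ([ʃilɛpeʃ], [ʃilɛpeʃa]), so there is no rule changing /ʃ/ to [ʒ] before the NEG suffix.
So /ʒ/ is underlying, and a rule of word-final obstruent devoicing — voiced obstruents become voiceless word-finally — gives [ʃ].
The one attested form of 'night', [miʃolaʒa], shows underlying /miʃolaʒ/. Applying the same rule word-finally gives [miʃolaʃ].

[miʃolaʃ]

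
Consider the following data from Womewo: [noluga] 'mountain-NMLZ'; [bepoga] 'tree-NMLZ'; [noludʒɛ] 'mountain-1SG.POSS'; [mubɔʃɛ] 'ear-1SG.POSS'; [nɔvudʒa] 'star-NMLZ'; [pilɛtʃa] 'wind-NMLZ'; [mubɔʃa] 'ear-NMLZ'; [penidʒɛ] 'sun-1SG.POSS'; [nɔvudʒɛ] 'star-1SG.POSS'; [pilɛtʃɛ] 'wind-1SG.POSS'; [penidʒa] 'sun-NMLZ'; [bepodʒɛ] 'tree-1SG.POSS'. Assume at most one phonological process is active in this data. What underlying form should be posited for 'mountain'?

The stem for 'mountain' ends in [dʒ] in [noludʒɛ] but [g] in [noluga].
The stem 'sun' ([penidʒɛ], [penidʒa]) shows [dʒ] unchanged in both environments, so [dʒ] cannot be basic with [g] derived before the NMLZ suffix.
The underlying segment must be /g/; /g/ becomes palato-alveolar [dʒ] before a front vowel, yielding [dʒ] there.

/nolug/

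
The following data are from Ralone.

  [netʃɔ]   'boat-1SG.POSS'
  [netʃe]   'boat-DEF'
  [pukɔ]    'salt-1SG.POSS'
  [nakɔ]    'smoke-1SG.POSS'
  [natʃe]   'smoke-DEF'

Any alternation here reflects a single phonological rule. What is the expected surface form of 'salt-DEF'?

In [nakɔ] and [natʃe] the final segment of 'smoke' alternates: [k] ~ [tʃ].
Compare 'boat', with invariant [tʃ] in [netʃɔ] and [netʃe]: an analysis with underlying /tʃ/ and a rule producing [k] before the 1SG.POSS suffix would wrongly predict alternation here too.
The underlying segment must be /k/; /k/ becomes palato-alveolar [tʃ] before a front vowel, yielding [tʃ] there.
The one attested form of 'salt', [pukɔ], shows underlying /puk/. Applying the same rule before a front vowel gives [putʃe].

[putʃe]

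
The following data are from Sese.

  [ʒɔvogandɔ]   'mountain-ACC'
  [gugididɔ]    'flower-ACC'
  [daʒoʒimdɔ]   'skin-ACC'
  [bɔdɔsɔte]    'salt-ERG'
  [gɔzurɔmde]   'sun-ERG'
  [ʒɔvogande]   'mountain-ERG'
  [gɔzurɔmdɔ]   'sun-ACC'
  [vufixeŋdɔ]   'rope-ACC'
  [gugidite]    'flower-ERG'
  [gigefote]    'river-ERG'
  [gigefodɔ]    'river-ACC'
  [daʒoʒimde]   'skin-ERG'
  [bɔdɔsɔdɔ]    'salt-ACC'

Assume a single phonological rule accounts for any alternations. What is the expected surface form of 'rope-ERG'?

The ERG morpheme has two allomorphs, [-de] and [-te].
By contrast the ACC suffix keeps its initial [d] throughout — that segment must be underlying.
So the underlying form is /-te/, and voiceless stops become voiced after a nasal.
After 'rope', which ends in a nasal, the suffix surfaces as [-de], giving [vufixeŋde].

[vufixeŋde]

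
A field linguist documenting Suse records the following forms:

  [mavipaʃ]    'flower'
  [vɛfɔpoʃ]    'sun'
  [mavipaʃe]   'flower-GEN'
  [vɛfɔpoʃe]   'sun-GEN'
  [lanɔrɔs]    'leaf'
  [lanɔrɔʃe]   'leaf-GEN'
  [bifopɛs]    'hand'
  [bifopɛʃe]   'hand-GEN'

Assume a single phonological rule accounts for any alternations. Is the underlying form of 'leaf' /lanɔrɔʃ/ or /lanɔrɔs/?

/lanɔrɔs/

The stem for 'leaf' ends in [s] in [lanɔrɔs] but [ʃ] in [lanɔrɔʃe].
If /ʃ/ were underlying and a rule turned it into [s] in isolation, 'flower' would also alternate; but it has [ʃ] in both [mavipaʃ] and [mavipaʃe].
Therefore /s/ is basic and [ʃ] is derived by palatalization before a front vowel (/s/ becomes palato-alveolar [ʃ] before a front vowel).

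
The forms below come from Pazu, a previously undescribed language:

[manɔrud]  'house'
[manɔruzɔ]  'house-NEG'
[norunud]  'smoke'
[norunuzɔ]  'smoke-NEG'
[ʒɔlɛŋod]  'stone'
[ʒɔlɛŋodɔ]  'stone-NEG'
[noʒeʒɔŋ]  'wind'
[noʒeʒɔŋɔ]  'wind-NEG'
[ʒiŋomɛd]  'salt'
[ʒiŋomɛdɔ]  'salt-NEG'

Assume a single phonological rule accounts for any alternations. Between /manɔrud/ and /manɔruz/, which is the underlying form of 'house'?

/manɔruz/

In [manɔrud] and [manɔruzɔ] the final segment of 'house' alternates: [d] ~ [z].
The stem 'stone' ([ʒɔlɛŋod], [ʒɔlɛŋodɔ]) shows [d] unchanged in both environments, so [d] cannot be basic with [z] derived before the NEG suffix.
The underlying segment must be /z/; voiced fricatives become stops word-finally, yielding [d] there.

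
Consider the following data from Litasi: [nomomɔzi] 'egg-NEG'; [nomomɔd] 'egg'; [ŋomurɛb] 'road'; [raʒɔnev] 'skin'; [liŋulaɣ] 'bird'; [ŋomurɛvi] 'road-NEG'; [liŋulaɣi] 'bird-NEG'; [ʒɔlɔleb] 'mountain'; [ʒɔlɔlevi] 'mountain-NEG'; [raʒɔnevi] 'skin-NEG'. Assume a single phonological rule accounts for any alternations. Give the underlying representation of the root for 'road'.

'road' shows [b] ~ [v] at the end of the stem ([ŋomurɛb] vs [ŋomurɛvi]).
But 'skin' keeps [v] in both environments ([raʒɔnev], [raʒɔnevi]), so there is no rule changing /v/ to [b] in isolation.
The underlying segment must be /b/; voiced stops become fricatives between vowels, yielding [v] there.
The underlying form of 'road' is therefore /ŋomurɛb/.

/ŋomurɛb/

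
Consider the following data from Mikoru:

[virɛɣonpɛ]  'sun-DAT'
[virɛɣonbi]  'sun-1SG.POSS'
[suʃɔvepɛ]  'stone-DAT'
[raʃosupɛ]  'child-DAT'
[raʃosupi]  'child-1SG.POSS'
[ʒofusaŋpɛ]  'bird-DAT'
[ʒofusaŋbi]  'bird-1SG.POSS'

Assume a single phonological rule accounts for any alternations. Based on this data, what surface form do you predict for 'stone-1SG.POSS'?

The 1SG.POSS morpheme has two allomorphs, [-bi] and [-pi].
The DAT suffix, which begins with [p], is invariant after every stem; so [p] is not altered by any rule here.
The 1SG.POSS suffix is therefore /-bi/ underlyingly, with post-vocalic devoicing: voiced stops become voiceless after a vowel.
After 'stone', which ends in a vowel, the suffix surfaces as [-pi], giving [suʃɔvepi].

[suʃɔvepi]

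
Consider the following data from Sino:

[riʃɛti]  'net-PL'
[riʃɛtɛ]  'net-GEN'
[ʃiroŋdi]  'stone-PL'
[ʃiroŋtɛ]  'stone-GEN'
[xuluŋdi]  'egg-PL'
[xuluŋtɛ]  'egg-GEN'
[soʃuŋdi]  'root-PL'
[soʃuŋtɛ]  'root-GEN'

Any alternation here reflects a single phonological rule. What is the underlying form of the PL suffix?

/-di/

The PL suffix surfaces as [-di] and [-ti], depending on the final segment of the stem.
The GEN suffix, which begins with [t], is invariant after every stem; so [t] is not altered by any rule here.
So the underlying form is /-di/, and voiced stops become voiceless after a vowel.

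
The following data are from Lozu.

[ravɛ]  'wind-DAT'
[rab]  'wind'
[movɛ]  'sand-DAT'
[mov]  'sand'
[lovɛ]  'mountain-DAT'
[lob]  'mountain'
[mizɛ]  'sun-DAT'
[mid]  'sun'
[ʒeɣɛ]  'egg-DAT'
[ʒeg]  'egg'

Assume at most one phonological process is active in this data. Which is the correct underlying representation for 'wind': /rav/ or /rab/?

The root 'wind' surfaces as [ravɛ] and [rab], with a stem-final [v] ~ [b] alternation.
But 'sand' keeps [v] in both environments ([movɛ], [mov]), so there is no rule changing /v/ to [b] in isolation.
Therefore /b/ is basic and [v] is derived by intervocalic spirantization (voiced stops become fricatives between vowels).

/rab/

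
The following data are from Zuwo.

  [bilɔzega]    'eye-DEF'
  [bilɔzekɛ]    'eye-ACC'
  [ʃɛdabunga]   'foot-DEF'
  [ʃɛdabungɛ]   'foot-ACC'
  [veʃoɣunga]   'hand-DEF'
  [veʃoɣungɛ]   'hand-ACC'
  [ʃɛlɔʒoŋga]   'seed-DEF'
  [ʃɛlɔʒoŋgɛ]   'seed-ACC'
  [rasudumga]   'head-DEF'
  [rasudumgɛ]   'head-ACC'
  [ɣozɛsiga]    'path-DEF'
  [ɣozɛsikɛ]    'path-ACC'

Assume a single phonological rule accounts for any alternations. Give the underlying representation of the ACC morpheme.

The ACC suffix surfaces as [-gɛ] and [-kɛ], depending on the final segment of the stem.
By contrast the DEF suffix keeps its initial [g] throughout — that segment must be underlying.
The ACC suffix is therefore /-kɛ/ underlyingly, with post-nasal voicing: voiceless stops become voiced after a nasal.

/-kɛ/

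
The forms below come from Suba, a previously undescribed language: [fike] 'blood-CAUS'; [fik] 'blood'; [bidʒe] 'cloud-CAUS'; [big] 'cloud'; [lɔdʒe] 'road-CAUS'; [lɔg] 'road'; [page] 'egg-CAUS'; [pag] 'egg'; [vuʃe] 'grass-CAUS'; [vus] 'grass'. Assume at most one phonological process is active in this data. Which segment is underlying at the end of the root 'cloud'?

/dʒ/

'cloud' shows [dʒ] ~ [g] at the end of the stem ([bidʒe] vs [big]).
Compare 'egg', with invariant [g] in [page] and [pag]: an analysis with underlying /g/ and a rule producing [dʒ] before the CAUS suffix would wrongly predict alternation here too.
The underlying segment must be /dʒ/; palato-alveolar /dʒ/ and /ʃ/ become [g] and [s] when no front vowel follows, yielding [g] there.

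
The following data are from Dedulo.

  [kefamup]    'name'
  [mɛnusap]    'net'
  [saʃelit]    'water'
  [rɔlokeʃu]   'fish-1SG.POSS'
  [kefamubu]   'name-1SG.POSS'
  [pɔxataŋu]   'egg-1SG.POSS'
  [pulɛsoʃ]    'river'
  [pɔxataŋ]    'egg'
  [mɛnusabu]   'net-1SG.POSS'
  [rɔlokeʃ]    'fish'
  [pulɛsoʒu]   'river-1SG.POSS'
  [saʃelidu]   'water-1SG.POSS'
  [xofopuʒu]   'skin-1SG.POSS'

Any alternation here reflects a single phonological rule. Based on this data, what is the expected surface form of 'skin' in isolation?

[xofopuʃ]

The root 'river' surfaces as [pulɛsoʒu] and [pulɛsoʃ], with a stem-final [ʒ] ~ [ʃ] alternation.
If /ʃ/ were underlying and a rule turned it into [ʒ] before the 1SG.POSS suffix, 'fish' would also alternate; but it has [ʃ] in both [rɔlokeʃu] and [rɔlokeʃ].
So /ʒ/ is underlying, and a rule of word-final obstruent devoicing — voiced obstruents become voiceless word-finally — gives [ʃ].
The one attested form of 'skin', [xofopuʒu], shows underlying /xofopuʒ/. Applying the same rule word-finally gives [xofopuʃ].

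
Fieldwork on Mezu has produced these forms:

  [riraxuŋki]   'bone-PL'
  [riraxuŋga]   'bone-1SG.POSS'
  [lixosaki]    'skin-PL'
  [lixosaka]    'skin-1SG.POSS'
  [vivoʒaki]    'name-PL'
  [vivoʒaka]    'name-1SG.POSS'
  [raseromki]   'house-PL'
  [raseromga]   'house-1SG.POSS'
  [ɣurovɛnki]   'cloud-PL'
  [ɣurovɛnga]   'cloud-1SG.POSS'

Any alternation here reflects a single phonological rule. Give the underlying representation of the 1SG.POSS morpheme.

/-ga/

The 1SG.POSS morpheme has two allomorphs, [-ga] and [-ka].
By contrast the PL suffix keeps its initial [k] throughout — that segment must be underlying.
The 1SG.POSS suffix is therefore /-ga/ underlyingly, with post-vocalic devoicing: voiced stops become voiceless after a vowel.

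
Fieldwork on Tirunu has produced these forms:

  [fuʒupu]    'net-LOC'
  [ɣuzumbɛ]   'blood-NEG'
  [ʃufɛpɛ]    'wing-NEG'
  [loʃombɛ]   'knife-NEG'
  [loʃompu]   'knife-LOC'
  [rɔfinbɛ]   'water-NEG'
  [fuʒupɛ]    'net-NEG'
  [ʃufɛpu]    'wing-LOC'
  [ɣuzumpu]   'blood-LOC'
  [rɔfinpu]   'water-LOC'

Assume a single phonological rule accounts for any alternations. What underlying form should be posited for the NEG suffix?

The NEG morpheme has two allomorphs, [-bɛ] and [-pɛ].
The LOC suffix, which begins with [p], is invariant after every stem; so [p] is not altered by any rule here.
The NEG suffix is therefore /-bɛ/ underlyingly, with post-vocalic devoicing: voiced stops become voiceless after a vowel.

/-bɛ/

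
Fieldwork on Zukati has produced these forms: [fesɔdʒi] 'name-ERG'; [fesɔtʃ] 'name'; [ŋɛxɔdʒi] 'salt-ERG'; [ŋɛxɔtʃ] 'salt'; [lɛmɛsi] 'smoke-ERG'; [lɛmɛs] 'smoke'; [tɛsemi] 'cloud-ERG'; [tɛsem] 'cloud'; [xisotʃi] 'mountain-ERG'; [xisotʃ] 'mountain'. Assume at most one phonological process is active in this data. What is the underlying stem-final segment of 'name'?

'name' shows [dʒ] ~ [tʃ] at the end of the stem ([fesɔdʒi] vs [fesɔtʃ]).
Compare 'mountain', with invariant [tʃ] in [xisotʃi] and [xisotʃ]: an analysis with underlying /tʃ/ and a rule producing [dʒ] before the ERG suffix would wrongly predict alternation here too.
Therefore /dʒ/ is basic and [tʃ] is derived by word-final obstruent devoicing (voiced obstruents become voiceless word-finally).

/dʒ/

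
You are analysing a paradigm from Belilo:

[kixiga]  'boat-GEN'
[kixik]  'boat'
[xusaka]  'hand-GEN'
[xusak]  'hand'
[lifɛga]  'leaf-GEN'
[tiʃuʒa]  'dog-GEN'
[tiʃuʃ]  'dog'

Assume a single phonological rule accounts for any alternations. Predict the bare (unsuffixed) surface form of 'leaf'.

In [kixiga] and [kixik] the final segment of 'boat' alternates: [g] ~ [k].
If /k/ were underlying and a rule turned it into [g] before the GEN suffix, 'hand' would also alternate; but it has [k] in both [xusaka] and [xusak].
Therefore /g/ is basic and [k] is derived by word-final obstruent devoicing (voiced obstruents become voiceless word-finally).
The one attested form of 'leaf', [lifɛga], shows underlying /lifɛg/. Applying the same rule word-finally gives [lifɛk].

[lifɛk]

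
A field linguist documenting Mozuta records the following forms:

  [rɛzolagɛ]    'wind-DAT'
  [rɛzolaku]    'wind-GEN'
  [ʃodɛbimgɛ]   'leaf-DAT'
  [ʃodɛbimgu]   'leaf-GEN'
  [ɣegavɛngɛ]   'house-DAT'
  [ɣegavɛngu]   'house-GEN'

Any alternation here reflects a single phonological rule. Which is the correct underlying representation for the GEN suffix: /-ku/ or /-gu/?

/-ku/

The GEN morpheme has two allomorphs, [-gu] and [-ku].
The DAT suffix, which begins with [g], is invariant after every stem; so [g] is not altered by any rule here.
So the underlying form is /-ku/, and voiceless stops become voiced after a nasal.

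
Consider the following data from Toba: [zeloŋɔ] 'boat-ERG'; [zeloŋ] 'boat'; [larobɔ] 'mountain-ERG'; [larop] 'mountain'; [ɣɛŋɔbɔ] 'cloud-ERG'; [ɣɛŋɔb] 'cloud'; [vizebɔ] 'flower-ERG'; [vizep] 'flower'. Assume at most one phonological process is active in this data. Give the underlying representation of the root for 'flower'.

The root 'flower' surfaces as [vizebɔ] and [vizep], with a stem-final [b] ~ [p] alternation.
If /b/ were underlying and a rule turned it into [p] in isolation, 'cloud' would also alternate; but it has [b] in both [ɣɛŋɔbɔ] and [ɣɛŋɔb].
The alternation reflects intervocalic voicing: voiceless stops become voiced between vowels. /p/ is underlying.
So 'flower' = /vizep/.

/vizep/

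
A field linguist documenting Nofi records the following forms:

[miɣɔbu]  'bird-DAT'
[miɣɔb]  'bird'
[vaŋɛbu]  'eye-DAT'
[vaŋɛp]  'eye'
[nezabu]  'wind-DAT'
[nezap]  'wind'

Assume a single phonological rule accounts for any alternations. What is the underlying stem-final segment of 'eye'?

The stem for 'eye' ends in [b] in [vaŋɛbu] but [p] in [vaŋɛp].
The stem 'bird' ([miɣɔbu], [miɣɔb]) shows [b] unchanged in both environments, so [b] cannot be basic with [p] derived in isolation.
So /p/ is underlying, and a rule of intervocalic voicing — voiceless stops become voiced between vowels — gives [b].

/p/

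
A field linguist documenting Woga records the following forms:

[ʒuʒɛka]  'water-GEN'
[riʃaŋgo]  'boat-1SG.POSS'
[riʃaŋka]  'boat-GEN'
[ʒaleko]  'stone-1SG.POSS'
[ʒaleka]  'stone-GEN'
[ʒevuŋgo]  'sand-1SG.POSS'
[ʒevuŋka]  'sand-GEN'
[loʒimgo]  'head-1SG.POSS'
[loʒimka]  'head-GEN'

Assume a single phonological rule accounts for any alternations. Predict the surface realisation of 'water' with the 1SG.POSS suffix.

[ʒuʒɛko]

The 1SG.POSS morpheme has two allomorphs, [-go] and [-ko].
The GEN suffix, which begins with [k], is invariant after every stem; so [k] is not altered by any rule here.
The 1SG.POSS suffix is therefore /-go/ underlyingly, with post-vocalic devoicing: voiced stops become voiceless after a vowel.
After 'water', which ends in a vowel, the suffix surfaces as [-ko], giving [ʒuʒɛko].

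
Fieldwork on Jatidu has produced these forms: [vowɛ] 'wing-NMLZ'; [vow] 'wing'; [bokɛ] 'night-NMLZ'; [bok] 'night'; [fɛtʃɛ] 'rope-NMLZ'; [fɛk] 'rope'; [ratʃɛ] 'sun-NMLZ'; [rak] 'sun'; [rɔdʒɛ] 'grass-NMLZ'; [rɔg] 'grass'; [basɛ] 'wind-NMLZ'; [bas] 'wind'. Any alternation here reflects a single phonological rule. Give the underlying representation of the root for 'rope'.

/fɛtʃ/

'rope' shows [tʃ] ~ [k] at the end of the stem ([fɛtʃɛ] vs [fɛk]).
If /k/ were underlying and a rule turned it into [tʃ] before the NMLZ suffix, 'night' would also alternate; but it has [k] in both [bokɛ] and [bok].
The alternation reflects depalatalization: palato-alveolar /tʃ/ and /dʒ/ become [k] and [g] when no front vowel follows. /tʃ/ is underlying.
The underlying form of 'rope' is therefore /fɛtʃ/.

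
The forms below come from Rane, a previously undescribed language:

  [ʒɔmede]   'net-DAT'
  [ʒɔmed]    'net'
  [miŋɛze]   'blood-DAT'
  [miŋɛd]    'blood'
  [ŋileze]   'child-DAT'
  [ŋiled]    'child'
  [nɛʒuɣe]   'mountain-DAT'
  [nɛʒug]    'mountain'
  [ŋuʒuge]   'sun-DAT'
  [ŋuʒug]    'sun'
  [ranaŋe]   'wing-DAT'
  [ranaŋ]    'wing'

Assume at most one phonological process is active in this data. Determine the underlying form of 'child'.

/ŋilez/

'child' shows [z] ~ [d] at the end of the stem ([ŋileze] vs [ŋiled]).
Compare 'net', with invariant [d] in [ʒɔmede] and [ʒɔmed]: an analysis with underlying /d/ and a rule producing [z] before the DAT suffix would wrongly predict alternation here too.
The underlying segment must be /z/; voiced fricatives become stops word-finally, yielding [d] there.
Hence 'child' is /ŋilez/ underlyingly.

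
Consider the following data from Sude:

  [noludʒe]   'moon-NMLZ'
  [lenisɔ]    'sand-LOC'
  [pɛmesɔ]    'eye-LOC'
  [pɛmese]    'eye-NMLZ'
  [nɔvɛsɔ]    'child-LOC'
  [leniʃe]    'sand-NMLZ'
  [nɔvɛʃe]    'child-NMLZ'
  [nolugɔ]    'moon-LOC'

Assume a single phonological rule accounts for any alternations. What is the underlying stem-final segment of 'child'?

'child' shows [ʃ] ~ [s] at the end of the stem ([nɔvɛʃe] vs [nɔvɛsɔ]).
If /s/ were underlying and a rule turned it into [ʃ] before the NMLZ suffix, 'eye' would also alternate; but it has [s] in both [pɛmese] and [pɛmesɔ].
So /ʃ/ is underlying, and a rule of depalatalization — palato-alveolar /dʒ/ and /ʃ/ become [g] and [s] when no front vowel follows — gives [s].

/ʃ/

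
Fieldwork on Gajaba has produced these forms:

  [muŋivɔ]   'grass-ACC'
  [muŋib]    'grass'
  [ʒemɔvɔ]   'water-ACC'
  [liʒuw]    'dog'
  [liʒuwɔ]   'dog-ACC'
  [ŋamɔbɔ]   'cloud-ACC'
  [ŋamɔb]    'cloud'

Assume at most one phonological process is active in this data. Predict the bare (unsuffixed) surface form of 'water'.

The root 'grass' surfaces as [muŋivɔ] and [muŋib], with a stem-final [v] ~ [b] alternation.
Compare 'cloud', with invariant [b] in [ŋamɔbɔ] and [ŋamɔb]: an analysis with underlying /b/ and a rule producing [v] before the ACC suffix would wrongly predict alternation here too.
So /v/ is underlying, and a rule of word-final hardening — voiced fricatives become stops word-finally — gives [b].
From [ʒemɔvɔ] the stem 'water' is /ʒemɔv/; word-finally this yields [ʒemɔb].

[ʒemɔb]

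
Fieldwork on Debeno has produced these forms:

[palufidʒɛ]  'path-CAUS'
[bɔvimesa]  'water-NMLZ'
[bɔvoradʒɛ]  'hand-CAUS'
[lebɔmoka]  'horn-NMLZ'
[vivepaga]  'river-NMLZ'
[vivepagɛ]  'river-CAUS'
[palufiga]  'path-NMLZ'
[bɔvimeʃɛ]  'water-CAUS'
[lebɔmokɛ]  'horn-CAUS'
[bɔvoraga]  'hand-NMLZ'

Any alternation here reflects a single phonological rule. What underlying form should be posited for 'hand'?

In [bɔvoraga] and [bɔvoradʒɛ] the final segment of 'hand' alternates: [g] ~ [dʒ].
If /g/ were underlying and a rule turned it into [dʒ] before the CAUS suffix, 'river' would also alternate; but it has [g] in both [vivepaga] and [vivepagɛ].
Therefore /dʒ/ is basic and [g] is derived by depalatalization (palato-alveolar /dʒ/ and /ʃ/ become [g] and [s] when no front vowel follows).

/bɔvoradʒ/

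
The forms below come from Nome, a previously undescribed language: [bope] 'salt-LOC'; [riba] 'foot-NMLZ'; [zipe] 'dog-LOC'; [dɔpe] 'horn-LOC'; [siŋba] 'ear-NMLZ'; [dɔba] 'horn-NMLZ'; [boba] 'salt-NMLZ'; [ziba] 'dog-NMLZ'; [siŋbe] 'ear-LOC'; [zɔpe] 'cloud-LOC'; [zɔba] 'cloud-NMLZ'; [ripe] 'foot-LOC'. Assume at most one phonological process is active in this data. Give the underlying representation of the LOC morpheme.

/-pe/

The LOC suffix surfaces as [-be] and [-pe], depending on the final segment of the stem.
By contrast the NMLZ suffix keeps its initial [b] throughout — that segment must be underlying.
So the underlying form is /-pe/, and voiceless stops become voiced after a nasal.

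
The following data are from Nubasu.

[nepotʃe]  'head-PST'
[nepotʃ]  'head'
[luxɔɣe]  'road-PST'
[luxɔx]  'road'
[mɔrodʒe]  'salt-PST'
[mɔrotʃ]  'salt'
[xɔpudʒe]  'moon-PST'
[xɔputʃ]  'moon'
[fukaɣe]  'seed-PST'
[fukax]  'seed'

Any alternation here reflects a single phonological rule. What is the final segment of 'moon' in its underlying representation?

The stem for 'moon' ends in [dʒ] in [xɔpudʒe] but [tʃ] in [xɔputʃ].
If /tʃ/ were underlying and a rule turned it into [dʒ] before the PST suffix, 'head' would also alternate; but it has [tʃ] in both [nepotʃe] and [nepotʃ].
The underlying segment must be /dʒ/; voiced obstruents become voiceless word-finally, yielding [tʃ] there.

/dʒ/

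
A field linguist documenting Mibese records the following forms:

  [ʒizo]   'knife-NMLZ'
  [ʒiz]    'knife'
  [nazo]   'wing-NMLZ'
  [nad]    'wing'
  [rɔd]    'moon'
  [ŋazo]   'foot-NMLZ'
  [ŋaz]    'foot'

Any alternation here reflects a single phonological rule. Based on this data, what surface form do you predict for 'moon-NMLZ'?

'wing' shows [z] ~ [d] at the end of the stem ([nazo] vs [nad]).
Compare 'foot', with invariant [z] in [ŋazo] and [ŋaz]: an analysis with underlying /z/ and a rule producing [d] in isolation would wrongly predict alternation here too.
Therefore /d/ is basic and [z] is derived by intervocalic spirantization (voiced stops become fricatives between vowels).
The one attested form of 'moon', [rɔd], shows underlying /rɔd/. Applying the same rule between vowels gives [rɔzo].

[rɔzo]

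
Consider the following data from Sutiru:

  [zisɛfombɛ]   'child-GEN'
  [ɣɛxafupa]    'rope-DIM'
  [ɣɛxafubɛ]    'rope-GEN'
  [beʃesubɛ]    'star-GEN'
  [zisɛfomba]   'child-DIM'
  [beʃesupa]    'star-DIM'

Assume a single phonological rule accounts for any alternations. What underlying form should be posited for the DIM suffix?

/-pa/

The DIM morpheme has two allomorphs, [-ba] and [-pa].
The GEN suffix, which begins with [b], is invariant after every stem; so [b] is not altered by any rule here.
The DIM suffix is therefore /-pa/ underlyingly, with post-nasal voicing: voiceless stops become voiced after a nasal.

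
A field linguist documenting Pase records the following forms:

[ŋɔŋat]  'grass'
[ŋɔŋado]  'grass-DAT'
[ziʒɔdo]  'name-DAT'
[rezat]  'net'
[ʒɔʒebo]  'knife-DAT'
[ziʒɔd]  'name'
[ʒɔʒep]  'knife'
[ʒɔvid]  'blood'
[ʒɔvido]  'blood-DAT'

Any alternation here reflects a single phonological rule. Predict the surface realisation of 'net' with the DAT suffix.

[rezado]

In [ŋɔŋat] and [ŋɔŋado] the final segment of 'grass' alternates: [t] ~ [d].
But 'name' keeps [d] in both environments ([ziʒɔd], [ziʒɔdo]), so there is no rule changing /d/ to [t] in isolation.
Therefore /t/ is basic and [d] is derived by intervocalic voicing (voiceless stops become voiced between vowels).
From [rezat] the stem 'net' is /rezat/; between vowels this yields [rezado].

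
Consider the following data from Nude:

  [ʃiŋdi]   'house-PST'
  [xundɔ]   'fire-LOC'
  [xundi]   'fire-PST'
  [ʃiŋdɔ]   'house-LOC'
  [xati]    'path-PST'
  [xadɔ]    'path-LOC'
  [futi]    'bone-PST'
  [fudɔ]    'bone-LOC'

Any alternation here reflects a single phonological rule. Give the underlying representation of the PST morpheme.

/-ti/

The PST suffix surfaces as [-di] and [-ti], depending on the final segment of the stem.
By contrast the LOC suffix keeps its initial [d] throughout — that segment must be underlying.
The PST suffix is therefore /-ti/ underlyingly, with post-nasal voicing: voiceless stops become voiced after a nasal.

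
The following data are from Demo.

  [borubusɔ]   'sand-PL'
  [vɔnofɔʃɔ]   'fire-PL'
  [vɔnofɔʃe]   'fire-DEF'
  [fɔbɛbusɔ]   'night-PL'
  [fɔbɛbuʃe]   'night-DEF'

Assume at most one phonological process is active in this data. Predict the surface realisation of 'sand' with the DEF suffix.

In [fɔbɛbusɔ] and [fɔbɛbuʃe] the final segment of 'night' alternates: [s] ~ [ʃ].
Compare 'fire', with invariant [ʃ] in [vɔnofɔʃɔ] and [vɔnofɔʃe]: an analysis with underlying /ʃ/ and a rule producing [s] before the PL suffix would wrongly predict alternation here too.
Therefore /s/ is basic and [ʃ] is derived by palatalization before a front vowel (/s/ becomes palato-alveolar [ʃ] before a front vowel).
From [borubusɔ] the stem 'sand' is /borubus/; before a front vowel this yields [borubuʃe].

[borubuʃe]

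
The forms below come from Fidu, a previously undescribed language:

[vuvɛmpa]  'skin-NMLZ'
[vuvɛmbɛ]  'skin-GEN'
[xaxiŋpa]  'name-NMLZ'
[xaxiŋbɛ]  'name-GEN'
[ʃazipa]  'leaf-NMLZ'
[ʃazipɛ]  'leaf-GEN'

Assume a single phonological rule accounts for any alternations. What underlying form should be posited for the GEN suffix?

The GEN suffix surfaces as [-bɛ] and [-pɛ], depending on the final segment of the stem.
The NMLZ suffix, which begins with [p], is invariant after every stem; so [p] is not altered by any rule here.
So the underlying form is /-bɛ/, and voiced stops become voiceless after a vowel.

/-bɛ/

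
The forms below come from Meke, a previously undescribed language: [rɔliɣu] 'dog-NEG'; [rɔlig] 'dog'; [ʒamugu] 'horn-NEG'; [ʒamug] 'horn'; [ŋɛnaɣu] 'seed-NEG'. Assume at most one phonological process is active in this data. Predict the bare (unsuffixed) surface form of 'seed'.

In [rɔliɣu] and [rɔlig] the final segment of 'dog' alternates: [ɣ] ~ [g].
Compare 'horn', with invariant [g] in [ʒamugu] and [ʒamug]: an analysis with underlying /g/ and a rule producing [ɣ] before the NEG suffix would wrongly predict alternation here too.
The underlying segment must be /ɣ/; voiced fricatives become stops word-finally, yielding [g] there.
From [ŋɛnaɣu] the stem 'seed' is /ŋɛnaɣ/; word-finally this yields [ŋɛnag].

[ŋɛnag]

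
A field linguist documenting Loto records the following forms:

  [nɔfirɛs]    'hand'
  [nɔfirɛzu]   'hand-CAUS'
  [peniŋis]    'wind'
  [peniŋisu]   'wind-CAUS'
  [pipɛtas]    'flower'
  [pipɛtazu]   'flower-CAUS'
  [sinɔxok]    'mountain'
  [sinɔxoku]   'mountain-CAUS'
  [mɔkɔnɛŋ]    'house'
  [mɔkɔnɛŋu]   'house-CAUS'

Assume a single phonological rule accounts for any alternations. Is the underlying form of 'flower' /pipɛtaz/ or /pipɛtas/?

The root 'flower' surfaces as [pipɛtas] and [pipɛtazu], with a stem-final [s] ~ [z] alternation.
The stem 'wind' ([peniŋis], [peniŋisu]) shows [s] unchanged in both environments, so [s] cannot be basic with [z] derived before the CAUS suffix.
The underlying segment must be /z/; voiced obstruents become voiceless word-finally, yielding [s] there.

/pipɛtaz/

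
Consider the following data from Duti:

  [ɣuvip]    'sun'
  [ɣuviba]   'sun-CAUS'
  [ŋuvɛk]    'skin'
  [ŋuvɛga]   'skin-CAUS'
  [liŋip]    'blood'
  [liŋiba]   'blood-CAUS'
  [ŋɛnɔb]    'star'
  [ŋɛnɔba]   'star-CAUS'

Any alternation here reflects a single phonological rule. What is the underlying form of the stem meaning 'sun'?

The stem for 'sun' ends in [p] in [ɣuvip] but [b] in [ɣuviba].
Compare 'star', with invariant [b] in [ŋɛnɔb] and [ŋɛnɔba]: an analysis with underlying /b/ and a rule producing [p] in isolation would wrongly predict alternation here too.
So /p/ is underlying, and a rule of intervocalic voicing — voiceless stops become voiced between vowels — gives [b].

/ɣuvip/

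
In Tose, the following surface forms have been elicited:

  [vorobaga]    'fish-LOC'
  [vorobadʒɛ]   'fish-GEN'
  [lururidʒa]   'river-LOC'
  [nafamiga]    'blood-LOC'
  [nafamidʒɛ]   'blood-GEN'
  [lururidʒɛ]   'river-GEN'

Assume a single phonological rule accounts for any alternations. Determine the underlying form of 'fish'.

The stem for 'fish' ends in [dʒ] in [vorobadʒɛ] but [g] in [vorobaga].
If /dʒ/ were underlying and a rule turned it into [g] before the LOC suffix, 'river' would also alternate; but it has [dʒ] in both [lururidʒɛ] and [lururidʒa].
The underlying segment must be /g/; /g/ becomes palato-alveolar [dʒ] before a front vowel, yielding [dʒ] there.

/vorobag/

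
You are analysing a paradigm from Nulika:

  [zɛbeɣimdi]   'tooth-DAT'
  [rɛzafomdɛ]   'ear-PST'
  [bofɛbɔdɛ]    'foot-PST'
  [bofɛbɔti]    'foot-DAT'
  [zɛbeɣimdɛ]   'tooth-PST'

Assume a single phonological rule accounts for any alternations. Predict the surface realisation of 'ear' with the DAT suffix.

[rɛzafomdi]

The DAT morpheme has two allomorphs, [-di] and [-ti].
By contrast the PST suffix keeps its initial [d] throughout — that segment must be underlying.
The DAT suffix is therefore /-ti/ underlyingly, with post-nasal voicing: voiceless stops become voiced after a nasal.
After 'ear', which ends in a nasal, the suffix surfaces as [-di], giving [rɛzafomdi].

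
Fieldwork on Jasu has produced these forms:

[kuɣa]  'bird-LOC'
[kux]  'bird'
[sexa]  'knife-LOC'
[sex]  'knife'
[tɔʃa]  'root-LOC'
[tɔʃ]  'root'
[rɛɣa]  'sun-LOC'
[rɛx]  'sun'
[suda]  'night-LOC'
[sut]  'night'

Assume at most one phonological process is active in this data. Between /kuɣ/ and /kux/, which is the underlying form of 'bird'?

'bird' shows [ɣ] ~ [x] at the end of the stem ([kuɣa] vs [kux]).
Compare 'knife', with invariant [x] in [sexa] and [sex]: an analysis with underlying /x/ and a rule producing [ɣ] before the LOC suffix would wrongly predict alternation here too.
The underlying segment must be /ɣ/; voiced obstruents become voiceless word-finally, yielding [x] there.

/kuɣ/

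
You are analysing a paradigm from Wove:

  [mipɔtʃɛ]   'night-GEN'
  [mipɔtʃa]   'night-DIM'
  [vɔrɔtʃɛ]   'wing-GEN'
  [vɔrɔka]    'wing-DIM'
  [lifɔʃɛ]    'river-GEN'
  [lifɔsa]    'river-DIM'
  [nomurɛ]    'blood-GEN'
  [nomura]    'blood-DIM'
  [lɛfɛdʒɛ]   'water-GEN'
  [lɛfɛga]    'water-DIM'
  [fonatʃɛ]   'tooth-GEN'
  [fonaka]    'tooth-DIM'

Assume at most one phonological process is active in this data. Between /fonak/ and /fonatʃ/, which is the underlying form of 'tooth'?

The stem for 'tooth' ends in [tʃ] in [fonatʃɛ] but [k] in [fonaka].
The stem 'night' ([mipɔtʃɛ], [mipɔtʃa]) shows [tʃ] unchanged in both environments, so [tʃ] cannot be basic with [k] derived before the DIM suffix.
The alternation reflects palatalization before a front vowel: /k/, /g/ and /s/ become palato-alveolar [tʃ], [dʒ] and [ʃ] before a front vowel. /k/ is underlying.

/fonak/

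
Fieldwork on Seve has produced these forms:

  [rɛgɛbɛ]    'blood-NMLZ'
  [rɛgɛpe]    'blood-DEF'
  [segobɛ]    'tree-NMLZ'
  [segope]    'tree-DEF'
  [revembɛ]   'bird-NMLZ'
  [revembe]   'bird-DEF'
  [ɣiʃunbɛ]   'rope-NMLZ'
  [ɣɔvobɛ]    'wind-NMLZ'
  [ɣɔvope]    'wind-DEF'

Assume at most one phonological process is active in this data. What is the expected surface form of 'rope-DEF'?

[ɣiʃunbe]

The DEF suffix surfaces as [-be] and [-pe], depending on the final segment of the stem.
The NMLZ suffix, which begins with [b], is invariant after every stem; so [b] is not altered by any rule here.
So the underlying form is /-pe/, and voiceless stops become voiced after a nasal.
After 'rope', which ends in a nasal, the suffix surfaces as [-be], giving [ɣiʃunbe].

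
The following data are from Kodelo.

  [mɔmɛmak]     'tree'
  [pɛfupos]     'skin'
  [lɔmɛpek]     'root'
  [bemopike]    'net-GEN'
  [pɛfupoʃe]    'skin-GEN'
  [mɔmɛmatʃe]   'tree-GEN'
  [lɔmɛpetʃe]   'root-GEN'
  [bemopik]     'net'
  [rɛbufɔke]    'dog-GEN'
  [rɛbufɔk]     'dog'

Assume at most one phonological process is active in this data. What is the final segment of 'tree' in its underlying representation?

/tʃ/

'tree' shows [tʃ] ~ [k] at the end of the stem ([mɔmɛmatʃe] vs [mɔmɛmak]).
The stem 'net' ([bemopike], [bemopik]) shows [k] unchanged in both environments, so [k] cannot be basic with [tʃ] derived before the GEN suffix.
So /tʃ/ is underlying, and a rule of depalatalization — palato-alveolar /tʃ/ and /ʃ/ become [k] and [s] when no front vowel follows — gives [k].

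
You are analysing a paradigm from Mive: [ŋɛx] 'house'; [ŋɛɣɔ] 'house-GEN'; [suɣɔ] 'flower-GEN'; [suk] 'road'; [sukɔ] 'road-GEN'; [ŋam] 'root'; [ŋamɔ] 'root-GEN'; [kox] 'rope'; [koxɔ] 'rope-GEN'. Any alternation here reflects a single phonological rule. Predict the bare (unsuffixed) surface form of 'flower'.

[sux]

The stem for 'house' ends in [x] in [ŋɛx] but [ɣ] in [ŋɛɣɔ].
If /x/ were underlying and a rule turned it into [ɣ] before the GEN suffix, 'rope' would also alternate; but it has [x] in both [kox] and [koxɔ].
Therefore /ɣ/ is basic and [x] is derived by word-final obstruent devoicing (voiced obstruents become voiceless word-finally).
The one attested form of 'flower', [suɣɔ], shows underlying /suɣ/. Applying the same rule word-finally gives [sux].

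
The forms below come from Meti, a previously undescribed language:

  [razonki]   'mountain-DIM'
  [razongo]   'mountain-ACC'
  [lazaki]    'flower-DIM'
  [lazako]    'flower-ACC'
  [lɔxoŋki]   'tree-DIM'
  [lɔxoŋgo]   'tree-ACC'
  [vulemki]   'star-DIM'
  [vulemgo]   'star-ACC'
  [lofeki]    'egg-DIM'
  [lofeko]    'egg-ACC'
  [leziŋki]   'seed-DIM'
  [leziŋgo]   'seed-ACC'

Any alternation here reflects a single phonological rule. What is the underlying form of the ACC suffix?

/-go/

The ACC morpheme has two allomorphs, [-go] and [-ko].
By contrast the DIM suffix keeps its initial [k] throughout — that segment must be underlying.
So the underlying form is /-go/, and voiced stops become voiceless after a vowel.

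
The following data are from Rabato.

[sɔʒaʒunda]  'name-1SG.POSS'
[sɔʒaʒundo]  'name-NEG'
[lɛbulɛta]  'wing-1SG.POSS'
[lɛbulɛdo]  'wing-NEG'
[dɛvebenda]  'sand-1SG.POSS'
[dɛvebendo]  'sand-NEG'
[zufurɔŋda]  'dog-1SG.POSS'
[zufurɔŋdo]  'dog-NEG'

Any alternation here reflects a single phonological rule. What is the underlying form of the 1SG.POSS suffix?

/-ta/

The 1SG.POSS morpheme has two allomorphs, [-da] and [-ta].
The NEG suffix, which begins with [d], is invariant after every stem; so [d] is not altered by any rule here.
So the underlying form is /-ta/, and voiceless stops become voiced after a nasal.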